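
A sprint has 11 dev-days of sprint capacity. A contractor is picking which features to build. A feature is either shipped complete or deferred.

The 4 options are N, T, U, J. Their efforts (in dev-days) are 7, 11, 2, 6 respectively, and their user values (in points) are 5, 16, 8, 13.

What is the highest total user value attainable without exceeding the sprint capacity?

Take U and J: effort 2 + 6 = 8 ≤ 11, user value 8 + 13 = 21.
No other feasible combination does better.

21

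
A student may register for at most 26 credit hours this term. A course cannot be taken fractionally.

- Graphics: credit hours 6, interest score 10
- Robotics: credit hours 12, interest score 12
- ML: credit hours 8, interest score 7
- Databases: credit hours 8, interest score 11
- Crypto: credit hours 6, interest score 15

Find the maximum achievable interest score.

38

Allowing fractional choices, the relaxed optimum would be about 42.0, but courses are indivisible.
Robotics + Databases + Crypto: credit hours 12 + 8 + 6 = 26 ≤ 26, interest score 12 + 11 + 15 = 38.
Graphics + Robotics + Crypto: credit hours 6 + 12 + 6 = 24 ≤ 26, interest score 10 + 12 + 15 = 37.
Graphics + Databases + Crypto: credit hours 6 + 8 + 6 = 20 ≤ 26, interest score 10 + 11 + 15 = 36.
Best is Robotics, Databases, and Crypto with total interest score 38.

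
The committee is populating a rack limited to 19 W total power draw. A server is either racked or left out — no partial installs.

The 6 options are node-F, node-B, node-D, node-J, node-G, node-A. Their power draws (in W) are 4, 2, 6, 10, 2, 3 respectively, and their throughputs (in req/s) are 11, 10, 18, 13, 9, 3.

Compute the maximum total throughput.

Allowing fractional choices, the relaxed optimum would be about 54.5, but servers are indivisible.
node-F + node-B + node-D + node-G + node-A: power draw 4 + 2 + 6 + 2 + 3 = 17 ≤ 19, throughput 11 + 10 + 18 + 9 + 3 = 51.
node-F + node-B + node-D + node-G: power draw 4 + 2 + 6 + 2 = 14 ≤ 19, throughput 11 + 10 + 18 + 9 = 48.
node-F + node-B + node-J + node-G: power draw 4 + 2 + 10 + 2 = 18 ≤ 19, throughput 11 + 10 + 13 + 9 = 43.
Best is node-F, node-B, node-D, node-G, and node-A with total throughput 51.

51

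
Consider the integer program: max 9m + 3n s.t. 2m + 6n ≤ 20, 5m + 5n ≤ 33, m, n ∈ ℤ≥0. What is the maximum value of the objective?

(m,n)=(6,0): 2·6+6·0=12≤20, 5·6+5·0=30≤33, objective 54.
(m,n)=(5,1): 2·5+6·1=16≤20, 5·5+5·1=30≤33, objective 48.
(m,n)=(5,0): 2·5+6·0=10≤20, 5·5+5·0=25≤33, objective 45.
Maximum is 54 at (m,n)=(6,0).

54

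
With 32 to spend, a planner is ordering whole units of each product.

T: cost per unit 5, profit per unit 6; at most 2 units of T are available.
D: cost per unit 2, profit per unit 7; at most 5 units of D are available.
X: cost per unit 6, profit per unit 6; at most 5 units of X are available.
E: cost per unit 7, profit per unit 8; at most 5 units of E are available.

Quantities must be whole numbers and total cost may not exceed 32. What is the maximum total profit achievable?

Take 5×D and 3×E: cost 31 ≤ 32, profit 5·7 + 3·8 = 59.
D has the best ratio (7/2) and is taken to its limit of 5; remaining capacity is filled optimally with the others.

59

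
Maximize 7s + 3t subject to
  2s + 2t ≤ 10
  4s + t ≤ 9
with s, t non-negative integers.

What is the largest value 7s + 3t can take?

19

The continuous relaxation peaks at (1.33, 3.67) with value 20.33; rounding to a feasible lattice point costs some objective.
(s,t)=(1,4): 2·1+2·4=10≤10, 4·1+1·4=8≤9, objective 19.
(s,t)=(1,3): 2·1+2·3=8≤10, 4·1+1·3=7≤9, objective 16.
(s,t)=(0,5): 2·0+2·5=10≤10, 4·0+1·5=5≤9, objective 15.
(s,t)=(1,2): 2·1+2·2=6≤10, 4·1+1·2=6≤9, objective 13.
The best lattice point is (1,4), giving 19.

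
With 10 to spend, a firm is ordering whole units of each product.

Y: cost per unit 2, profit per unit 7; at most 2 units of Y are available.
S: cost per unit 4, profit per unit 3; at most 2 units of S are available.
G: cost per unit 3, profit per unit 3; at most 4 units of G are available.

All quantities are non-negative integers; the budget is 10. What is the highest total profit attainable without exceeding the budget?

20

2×Y and 1×G: cost 7 ≤ 10, profit 2·7 + 1·3 = 17.
2×Y and 2×G: cost 10 ≤ 10, profit 2·7 + 2·3 = 20.
Best is 20.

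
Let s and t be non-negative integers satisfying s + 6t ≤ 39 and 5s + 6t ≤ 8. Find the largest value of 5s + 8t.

8

(s,t)=(0,1): 1·0+6·1=6≤39, 5·0+6·1=6≤8, objective 8.
(s,t)=(1,0): 1·1+6·0=1≤39, 5·1+6·0=5≤8, objective 5.
(s,t)=(0,0): 1·0+6·0=0≤39, 5·0+6·0=0≤8, objective 0.
The best lattice point is (0,1), giving 8.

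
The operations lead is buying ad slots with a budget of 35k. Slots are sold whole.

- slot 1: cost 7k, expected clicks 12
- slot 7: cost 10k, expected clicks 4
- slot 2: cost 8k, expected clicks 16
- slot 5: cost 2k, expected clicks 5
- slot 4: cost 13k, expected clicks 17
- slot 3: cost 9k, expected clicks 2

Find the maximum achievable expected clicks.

50

Allowing fractional choices, the relaxed optimum would be about 52.0, but ad slots are indivisible.
slot 1 + slot 2 + slot 4: cost 7 + 8 + 13 = 28 ≤ 35, expected clicks 12 + 16 + 17 = 45.
slot 1 + slot 2 + slot 5 + slot 4: cost 7 + 8 + 2 + 13 = 30 ≤ 35, expected clicks 12 + 16 + 5 + 17 = 50.
slot 7 + slot 2 + slot 5 + slot 4: cost 10 + 8 + 2 + 13 = 33 ≤ 35, expected clicks 4 + 16 + 5 + 17 = 42.
Best is slot 1, slot 2, slot 5, and slot 4 with total expected clicks 50.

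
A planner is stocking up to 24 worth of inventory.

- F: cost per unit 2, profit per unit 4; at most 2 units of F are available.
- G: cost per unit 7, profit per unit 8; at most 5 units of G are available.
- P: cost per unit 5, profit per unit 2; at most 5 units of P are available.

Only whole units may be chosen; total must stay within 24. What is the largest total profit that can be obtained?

This is a bounded integer knapsack.
F has the best ratio (4/2); taking only F gives at most 2×4 = 8 (stopped by the supply cap of 2).
Mixing does better — 1×F and 3×G: cost 23 ≤ 24, profit 1·4 + 3·8 = 28.

28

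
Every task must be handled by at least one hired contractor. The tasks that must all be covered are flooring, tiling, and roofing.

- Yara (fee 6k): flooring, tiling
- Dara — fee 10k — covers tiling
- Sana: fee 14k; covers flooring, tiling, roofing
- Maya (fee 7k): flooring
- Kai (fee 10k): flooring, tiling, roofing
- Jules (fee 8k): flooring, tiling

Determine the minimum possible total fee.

This is an integer covering problem.
Kai alone covers flooring, tiling, roofing — every task.
Total fee: 10.

10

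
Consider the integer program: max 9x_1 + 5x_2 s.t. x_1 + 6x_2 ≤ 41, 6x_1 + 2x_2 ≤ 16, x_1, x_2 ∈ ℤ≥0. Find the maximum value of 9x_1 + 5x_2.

34

(x_1,x_2)=(1,5): 1·1+6·5=31≤41, 6·1+2·5=16≤16, objective 34.
(x_1,x_2)=(0,6): 1·0+6·6=36≤41, 6·0+2·6=12≤16, objective 30.
(x_1,x_2)=(1,4): 1·1+6·4=25≤41, 6·1+2·4=14≤16, objective 29.
No feasible integer point exceeds 34.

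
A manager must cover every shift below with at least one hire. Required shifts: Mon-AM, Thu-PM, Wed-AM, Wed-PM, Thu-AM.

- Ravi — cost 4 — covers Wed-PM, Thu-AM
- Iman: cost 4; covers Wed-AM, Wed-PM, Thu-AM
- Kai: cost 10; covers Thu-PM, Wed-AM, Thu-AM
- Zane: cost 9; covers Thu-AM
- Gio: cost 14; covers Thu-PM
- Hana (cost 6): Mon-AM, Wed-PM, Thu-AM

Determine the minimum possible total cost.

Choose Kai and Hana: together they cover Mon-AM, Thu-PM, Wed-AM, Wed-PM, Thu-AM — every shift.
Total cost: 10 + 6 = 16.

16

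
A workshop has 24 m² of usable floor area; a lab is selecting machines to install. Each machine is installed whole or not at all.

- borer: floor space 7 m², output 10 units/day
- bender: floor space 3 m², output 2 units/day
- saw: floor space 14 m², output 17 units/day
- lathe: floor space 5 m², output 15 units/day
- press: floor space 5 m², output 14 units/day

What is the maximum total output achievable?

46

saw + lathe + press: floor space 14 + 5 + 5 = 24 ≤ 24, output 17 + 15 + 14 = 46.
borer + lathe + press: floor space 7 + 5 + 5 = 17 ≤ 24, output 10 + 15 + 14 = 39.
borer + bender + lathe + press: floor space 7 + 3 + 5 + 5 = 20 ≤ 24, output 10 + 2 + 15 + 14 = 41.
Best is saw, lathe, and press with total output 46.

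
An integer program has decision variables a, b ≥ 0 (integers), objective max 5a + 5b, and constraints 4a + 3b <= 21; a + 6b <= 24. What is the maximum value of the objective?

Relaxing integrality, the LP optimum is 30.71 at (a,b) = (2.57, 3.57), which is not an integer point.
(a,b)=(3,3): 4·3+3·3=21≤21, 1·3+6·3=21≤24, objective 30.
(a,b)=(2,3): 4·2+3·3=17≤21, 1·2+6·3=20≤24, objective 25.
(a,b)=(3,2): 4·3+3·2=18≤21, 1·3+6·2=15≤24, objective 25.
(a,b)=(2,2): 4·2+3·2=14≤21, 1·2+6·2=14≤24, objective 20.
The best lattice point is (3,3), giving 30.

30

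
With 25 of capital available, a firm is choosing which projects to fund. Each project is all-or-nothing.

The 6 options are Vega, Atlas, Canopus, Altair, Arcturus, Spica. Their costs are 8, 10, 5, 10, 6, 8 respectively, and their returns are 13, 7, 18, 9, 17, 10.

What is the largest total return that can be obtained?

Allowing fractional choices, the relaxed optimum would be about 55.5, but projects are indivisible.
Vega + Canopus + Arcturus: cost 8 + 5 + 6 = 19 ≤ 25, return 13 + 18 + 17 = 48.
Canopus + Arcturus + Spica: cost 5 + 6 + 8 = 19 ≤ 25, return 18 + 17 + 10 = 45.
Best is Vega, Canopus, and Arcturus with total return 48.

48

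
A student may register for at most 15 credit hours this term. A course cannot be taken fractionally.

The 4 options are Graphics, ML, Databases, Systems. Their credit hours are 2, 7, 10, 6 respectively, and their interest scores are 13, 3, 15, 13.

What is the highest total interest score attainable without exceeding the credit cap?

Take Graphics, ML, and Systems: credit hours 2 + 7 + 6 = 15 ≤ 15, interest score 13 + 3 + 13 = 29.
No other feasible combination does better.

29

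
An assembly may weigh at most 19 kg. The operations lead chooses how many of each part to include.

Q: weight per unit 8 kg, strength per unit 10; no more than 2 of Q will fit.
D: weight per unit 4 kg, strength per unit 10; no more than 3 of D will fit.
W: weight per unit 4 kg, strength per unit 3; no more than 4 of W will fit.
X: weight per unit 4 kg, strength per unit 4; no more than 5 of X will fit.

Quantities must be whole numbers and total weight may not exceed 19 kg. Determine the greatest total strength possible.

This is a bounded integer knapsack.
Take 3×D and 1×X: weight 16 ≤ 19, strength 3·10 + 1·4 = 34.
D has the best ratio (10/4) and is taken to its limit of 3; remaining capacity is filled optimally with the others.

34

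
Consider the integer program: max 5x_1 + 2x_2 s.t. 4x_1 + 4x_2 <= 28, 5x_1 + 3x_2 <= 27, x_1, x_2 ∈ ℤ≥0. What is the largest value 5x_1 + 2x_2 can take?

The continuous relaxation peaks at (5.4, 0) with value 27.00; rounding to a feasible lattice point costs some objective.
(x_1,x_2)=(5,0): 4·5+4·0=20≤28, 5·5+3·0=25≤27, objective 25.
(x_1,x_2)=(4,1): 4·4+4·1=20≤28, 5·4+3·1=23≤27, objective 22.
Maximum is 25 at (x_1,x_2)=(5,0).

25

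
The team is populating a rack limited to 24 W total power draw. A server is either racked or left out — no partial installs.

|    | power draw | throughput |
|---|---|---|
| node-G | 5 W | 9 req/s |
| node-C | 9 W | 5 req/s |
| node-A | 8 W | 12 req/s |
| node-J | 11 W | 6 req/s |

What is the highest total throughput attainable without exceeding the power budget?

27

Allowing fractional choices, the relaxed optimum would be about 27.1, but servers are indivisible.
node-G + node-A: power draw 5 + 8 = 13 ≤ 24, throughput 9 + 12 = 21.
node-G + node-A + node-J: power draw 5 + 8 + 11 = 24 ≤ 24, throughput 9 + 12 + 6 = 27.
node-G + node-C + node-A: power draw 5 + 9 + 8 = 22 ≤ 24, throughput 9 + 5 + 12 = 26.
Best is node-G, node-A, and node-J with total throughput 27.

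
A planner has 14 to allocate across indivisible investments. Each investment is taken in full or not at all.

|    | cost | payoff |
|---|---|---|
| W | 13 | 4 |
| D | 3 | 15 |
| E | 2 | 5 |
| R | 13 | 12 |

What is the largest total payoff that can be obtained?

Take D and E: cost 3 + 2 = 5 ≤ 14, payoff 15 + 5 = 20.
No other feasible combination does better.

20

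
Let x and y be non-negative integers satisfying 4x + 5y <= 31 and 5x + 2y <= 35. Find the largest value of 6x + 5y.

(x,y)=(7,0) is feasible, giving 42.
(x,y)=(6,1) is feasible, giving 41.
(x,y)=(6,0) is feasible, giving 36.
(x,y)=(5,1) is feasible, giving 35.
No feasible integer point exceeds 42.

42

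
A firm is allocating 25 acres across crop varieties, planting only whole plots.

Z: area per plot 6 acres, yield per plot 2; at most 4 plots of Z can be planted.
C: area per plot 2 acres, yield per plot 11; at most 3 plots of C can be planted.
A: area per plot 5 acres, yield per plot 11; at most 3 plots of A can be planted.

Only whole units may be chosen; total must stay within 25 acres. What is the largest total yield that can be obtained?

66

Take 3×C and 3×A: area 21 ≤ 25, yield 3·11 + 3·11 = 66.
C has the best ratio (11/2) and is taken to its limit of 3; remaining capacity is filled optimally with the others.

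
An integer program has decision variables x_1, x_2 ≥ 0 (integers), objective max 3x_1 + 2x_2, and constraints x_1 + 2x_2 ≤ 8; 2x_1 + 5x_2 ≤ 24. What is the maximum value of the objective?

(x_1,x_2)=(8,0): 1·8+2·0=8≤8, 2·8+5·0=16≤24, objective 24.
(x_1,x_2)=(7,0): 1·7+2·0=7≤8, 2·7+5·0=14≤24, objective 21.
The best lattice point is (8,0), giving 24.

24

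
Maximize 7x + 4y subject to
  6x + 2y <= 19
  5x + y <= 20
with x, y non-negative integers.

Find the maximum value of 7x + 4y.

The continuous relaxation peaks at (0, 9.5) with value 38.00; rounding to a feasible lattice point costs some objective.
(x,y)=(0,9): 6·0+2·9=18≤19, 5·0+1·9=9≤20, objective 36.
(x,y)=(0,8): 6·0+2·8=16≤19, 5·0+1·8=8≤20, objective 32.
No feasible integer point exceeds 36.

36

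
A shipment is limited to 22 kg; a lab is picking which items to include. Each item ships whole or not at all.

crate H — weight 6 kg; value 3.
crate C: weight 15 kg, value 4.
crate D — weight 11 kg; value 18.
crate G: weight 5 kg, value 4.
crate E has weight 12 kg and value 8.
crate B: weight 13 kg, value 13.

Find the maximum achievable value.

Take crate H, crate D, and crate G: weight 6 + 11 + 5 = 22 ≤ 22, value 3 + 18 + 4 = 25.
No other feasible combination does better.

25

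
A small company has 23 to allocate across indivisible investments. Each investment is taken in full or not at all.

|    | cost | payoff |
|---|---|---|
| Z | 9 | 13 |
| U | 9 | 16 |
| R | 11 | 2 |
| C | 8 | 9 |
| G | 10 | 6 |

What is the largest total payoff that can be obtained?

Allowing fractional choices, the relaxed optimum would be about 34.6, but investments are indivisible.
Z + U: cost 9 + 9 = 18 ≤ 23, payoff 13 + 16 = 29.
Z + C: cost 9 + 8 = 17 ≤ 23, payoff 13 + 9 = 22.
U + C: cost 9 + 8 = 17 ≤ 23, payoff 16 + 9 = 25.
Best is Z and U with total payoff 29.

29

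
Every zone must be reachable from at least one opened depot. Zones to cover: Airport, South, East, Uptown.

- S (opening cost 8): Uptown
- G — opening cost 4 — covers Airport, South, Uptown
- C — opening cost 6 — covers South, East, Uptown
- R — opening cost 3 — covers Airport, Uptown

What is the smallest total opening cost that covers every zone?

9

This is an integer covering problem.
The greedy cost-per-new-zone heuristic would pick G and C for 10, but a cheaper cover exists.
Choose C and R: together they cover Airport, South, East, Uptown — every zone.
Total opening cost: 6 + 3 = 9.
No cover costs less than 9.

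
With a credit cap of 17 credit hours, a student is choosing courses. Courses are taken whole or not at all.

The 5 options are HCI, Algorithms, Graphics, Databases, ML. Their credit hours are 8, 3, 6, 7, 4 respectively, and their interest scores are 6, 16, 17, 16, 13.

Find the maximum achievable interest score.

49

This is an integer program with binary decision variables.
Allowing fractional choices, the relaxed optimum would be about 55.1, but courses are indivisible.
Graphics + Databases + ML: credit hours 6 + 7 + 4 = 17 ≤ 17, interest score 17 + 16 + 13 = 46.
Algorithms + Graphics + Databases: credit hours 3 + 6 + 7 = 16 ≤ 17, interest score 16 + 17 + 16 = 49.
Algorithms + Graphics + ML: credit hours 3 + 6 + 4 = 13 ≤ 17, interest score 16 + 17 + 13 = 46.
Best is Algorithms, Graphics, and Databases with total interest score 49.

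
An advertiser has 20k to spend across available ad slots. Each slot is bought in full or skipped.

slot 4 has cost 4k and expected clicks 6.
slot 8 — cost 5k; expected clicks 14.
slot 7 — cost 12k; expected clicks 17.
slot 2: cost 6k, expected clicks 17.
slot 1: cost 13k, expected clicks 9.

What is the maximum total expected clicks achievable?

37

slot 7 + slot 2: cost 12 + 6 = 18 ≤ 20, expected clicks 17 + 17 = 34.
slot 4 + slot 8 + slot 2: cost 4 + 5 + 6 = 15 ≤ 20, expected clicks 6 + 14 + 17 = 37.
Best is slot 4, slot 8, and slot 2 with total expected clicks 37.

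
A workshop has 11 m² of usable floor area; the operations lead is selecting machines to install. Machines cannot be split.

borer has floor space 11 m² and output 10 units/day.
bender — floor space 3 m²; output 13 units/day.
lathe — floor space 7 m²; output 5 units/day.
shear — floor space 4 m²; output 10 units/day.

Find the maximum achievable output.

23

Allowing fractional choices, the relaxed optimum would be about 26.6, but machines are indivisible.
bender + shear: floor space 3 + 4 = 7 ≤ 11, output 13 + 10 = 23.
lathe + shear: floor space 7 + 4 = 11 ≤ 11, output 5 + 10 = 15.
bender + lathe: floor space 3 + 7 = 10 ≤ 11, output 13 + 5 = 18.
Best is bender and shear with total output 23.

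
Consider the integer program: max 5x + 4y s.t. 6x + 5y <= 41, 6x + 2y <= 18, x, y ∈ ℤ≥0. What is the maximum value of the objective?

(x,y)=(0,8): 6·0+5·8=40≤41, 6·0+2·8=16≤18, objective 32.
(x,y)=(1,6): 6·1+5·6=36≤41, 6·1+2·6=18≤18, objective 29.
(x,y)=(0,7): 6·0+5·7=35≤41, 6·0+2·7=14≤18, objective 28.
Maximum is 32 at (x,y)=(0,8).

32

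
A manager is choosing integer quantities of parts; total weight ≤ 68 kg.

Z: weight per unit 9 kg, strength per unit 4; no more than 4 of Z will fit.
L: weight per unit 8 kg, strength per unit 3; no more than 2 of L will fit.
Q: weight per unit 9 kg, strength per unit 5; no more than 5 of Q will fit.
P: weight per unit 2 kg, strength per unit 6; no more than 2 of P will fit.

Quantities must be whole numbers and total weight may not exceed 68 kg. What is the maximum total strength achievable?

P has the best ratio (6/2); taking only P gives at most 2×6 = 12 (stopped by the supply cap of 2).
Mixing does better — 2×Z, 5×Q, and 2×P: weight 67 ≤ 68, strength 2·4 + 5·5 + 2·6 = 45.

45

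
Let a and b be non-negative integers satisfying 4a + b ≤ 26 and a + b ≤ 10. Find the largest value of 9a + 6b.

The continuous relaxation peaks at (5.33, 4.67) with value 76.00; rounding to a feasible lattice point costs some objective.
(a,b)=(5,5): 4·5+1·5=25≤26, 1·5+1·5=10≤10, objective 75.
(a,b)=(4,6): 4·4+1·6=22≤26, 1·4+1·6=10≤10, objective 72.
The best lattice point is (5,5), giving 75.

75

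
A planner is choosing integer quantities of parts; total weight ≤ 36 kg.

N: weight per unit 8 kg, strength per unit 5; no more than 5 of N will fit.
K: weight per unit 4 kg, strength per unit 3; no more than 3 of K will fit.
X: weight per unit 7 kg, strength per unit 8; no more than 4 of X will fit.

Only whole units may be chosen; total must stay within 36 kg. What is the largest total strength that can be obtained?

38

X has the best ratio (8/7); taking only X gives at most 4×8 = 32 (stopped by the supply cap of 4).
Mixing does better — 2×K and 4×X: weight 36 ≤ 36, strength 2·3 + 4·8 = 38.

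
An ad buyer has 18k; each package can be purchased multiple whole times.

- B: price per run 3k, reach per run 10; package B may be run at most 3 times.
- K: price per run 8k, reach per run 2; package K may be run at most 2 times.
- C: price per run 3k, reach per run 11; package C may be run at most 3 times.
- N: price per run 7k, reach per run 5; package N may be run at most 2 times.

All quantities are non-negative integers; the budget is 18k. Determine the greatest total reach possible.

C has the best ratio (11/3); taking only C gives at most 3×11 = 33 (stopped by the supply cap of 3).
Mixing does better — 3×B and 3×C: price 18 ≤ 18, reach 3·10 + 3·11 = 63.

63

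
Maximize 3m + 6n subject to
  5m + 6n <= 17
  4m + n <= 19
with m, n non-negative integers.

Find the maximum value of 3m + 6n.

Relaxing integrality, the LP optimum is 17.00 at (m,n) = (0, 2.83), which is not an integer point.
(m,n)=(1,2): 5·1+6·2=17≤17, 4·1+1·2=6≤19, objective 15.
(m,n)=(2,1): 5·2+6·1=16≤17, 4·2+1·1=9≤19, objective 12.
Maximum is 15 at (m,n)=(1,2).

15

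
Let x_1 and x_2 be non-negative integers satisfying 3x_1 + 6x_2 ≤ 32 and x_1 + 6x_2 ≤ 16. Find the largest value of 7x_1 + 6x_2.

(x_1,x_2)=(10,0): 3·10+6·0=30≤32, 1·10+6·0=10≤16, objective 70.
(x_1,x_2)=(9,0): 3·9+6·0=27≤32, 1·9+6·0=9≤16, objective 63.
No feasible integer point exceeds 70.

70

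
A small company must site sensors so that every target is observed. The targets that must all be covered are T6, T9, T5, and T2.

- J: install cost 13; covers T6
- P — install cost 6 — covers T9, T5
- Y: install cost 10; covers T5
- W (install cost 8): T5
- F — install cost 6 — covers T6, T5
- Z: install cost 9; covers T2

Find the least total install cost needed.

Choose P, F, and Z: together they cover T6, T9, T5, T2 — every target.
Total install cost: 6 + 6 + 9 = 21.
No cover costs less than 21.

21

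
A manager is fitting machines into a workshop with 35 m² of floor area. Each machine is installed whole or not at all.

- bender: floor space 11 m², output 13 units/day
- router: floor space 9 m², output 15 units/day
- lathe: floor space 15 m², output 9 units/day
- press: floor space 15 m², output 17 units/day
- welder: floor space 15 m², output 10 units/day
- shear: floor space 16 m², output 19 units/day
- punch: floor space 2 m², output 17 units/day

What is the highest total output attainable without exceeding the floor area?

This is an integer program with binary decision variables.
Take press, shear, and punch: floor space 15 + 16 + 2 = 33 ≤ 35, output 17 + 19 + 17 = 53.
No other feasible combination does better.

53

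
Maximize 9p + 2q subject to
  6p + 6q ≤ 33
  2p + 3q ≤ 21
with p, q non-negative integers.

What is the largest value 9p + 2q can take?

(p,q)=(5,0) is feasible, giving 45.
(p,q)=(4,1) is feasible, giving 38.
(p,q)=(4,0) is feasible, giving 36.
Maximum is 45 at (p,q)=(5,0).

45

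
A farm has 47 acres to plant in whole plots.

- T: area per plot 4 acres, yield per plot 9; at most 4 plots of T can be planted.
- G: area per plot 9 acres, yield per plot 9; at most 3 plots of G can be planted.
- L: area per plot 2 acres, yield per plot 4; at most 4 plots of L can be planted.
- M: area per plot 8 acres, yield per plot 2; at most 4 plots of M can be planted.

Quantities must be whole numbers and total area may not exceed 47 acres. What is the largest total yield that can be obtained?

This is a bounded integer knapsack.
T has the best ratio (9/4); taking only T gives at most 4×9 = 36 (stopped by the supply cap of 4).
Mixing does better — 4×T, 3×G, and 2×L: area 47 ≤ 47, yield 4·9 + 3·9 + 2·4 = 71.

71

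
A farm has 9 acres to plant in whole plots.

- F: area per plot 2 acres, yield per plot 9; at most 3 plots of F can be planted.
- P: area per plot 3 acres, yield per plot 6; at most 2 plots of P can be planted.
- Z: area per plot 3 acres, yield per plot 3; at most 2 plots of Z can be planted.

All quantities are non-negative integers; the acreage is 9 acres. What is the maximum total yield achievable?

This is a bounded integer knapsack.
F has the best ratio (9/2); taking only F gives at most 3×9 = 27 (stopped by the supply cap of 3).
Mixing does better — 3×F and 1×P: area 9 ≤ 9, yield 3·9 + 1·6 = 33.

33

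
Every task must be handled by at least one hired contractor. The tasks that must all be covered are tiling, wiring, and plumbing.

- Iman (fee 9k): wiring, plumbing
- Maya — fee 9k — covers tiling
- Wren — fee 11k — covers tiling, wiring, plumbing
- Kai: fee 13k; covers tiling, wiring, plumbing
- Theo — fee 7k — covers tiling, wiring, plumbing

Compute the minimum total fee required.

7

Theo alone covers tiling, wiring, plumbing — every task.
Total fee: 7.
No cover costs less than 7.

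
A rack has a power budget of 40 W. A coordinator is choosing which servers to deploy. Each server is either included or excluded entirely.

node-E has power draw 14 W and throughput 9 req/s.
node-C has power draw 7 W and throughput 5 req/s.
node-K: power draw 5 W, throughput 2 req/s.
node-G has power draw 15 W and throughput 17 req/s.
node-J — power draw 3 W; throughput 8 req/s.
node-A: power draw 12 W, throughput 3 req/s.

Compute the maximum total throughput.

node-E + node-K + node-G + node-J: power draw 14 + 5 + 15 + 3 = 37 ≤ 40, throughput 9 + 2 + 17 + 8 = 36.
node-E + node-C + node-G + node-J: power draw 14 + 7 + 15 + 3 = 39 ≤ 40, throughput 9 + 5 + 17 + 8 = 39.
Best is node-E, node-C, node-G, and node-J with total throughput 39.

39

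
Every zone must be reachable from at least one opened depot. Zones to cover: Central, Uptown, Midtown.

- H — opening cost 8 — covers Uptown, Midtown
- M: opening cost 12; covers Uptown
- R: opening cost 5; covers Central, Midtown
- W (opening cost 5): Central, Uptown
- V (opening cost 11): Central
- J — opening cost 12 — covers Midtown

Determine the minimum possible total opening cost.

10

Choose R and W: together they cover Central, Uptown, Midtown — every zone.
Total opening cost: 5 + 5 = 10.
No cover costs less than 10.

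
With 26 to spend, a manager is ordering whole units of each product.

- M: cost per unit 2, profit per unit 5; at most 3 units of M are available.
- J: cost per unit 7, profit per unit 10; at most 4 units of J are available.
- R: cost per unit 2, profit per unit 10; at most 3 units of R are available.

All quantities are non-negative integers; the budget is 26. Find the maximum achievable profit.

R has the best ratio (10/2); taking only R gives at most 3×10 = 30 (stopped by the supply cap of 3).
Mixing does better — 3×M, 2×J, and 3×R: cost 26 ≤ 26, profit 3·5 + 2·10 + 3·10 = 65.

65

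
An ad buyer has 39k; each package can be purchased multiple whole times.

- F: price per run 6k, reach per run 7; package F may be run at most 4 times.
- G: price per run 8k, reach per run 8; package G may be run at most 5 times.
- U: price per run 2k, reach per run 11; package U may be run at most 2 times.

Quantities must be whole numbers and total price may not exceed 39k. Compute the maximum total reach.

U has the best ratio (11/2); taking only U gives at most 2×11 = 22 (stopped by the supply cap of 2).
Mixing does better — 3×F, 2×G, and 2×U: price 38 ≤ 39, reach 3·7 + 2·8 + 2·11 = 59.

59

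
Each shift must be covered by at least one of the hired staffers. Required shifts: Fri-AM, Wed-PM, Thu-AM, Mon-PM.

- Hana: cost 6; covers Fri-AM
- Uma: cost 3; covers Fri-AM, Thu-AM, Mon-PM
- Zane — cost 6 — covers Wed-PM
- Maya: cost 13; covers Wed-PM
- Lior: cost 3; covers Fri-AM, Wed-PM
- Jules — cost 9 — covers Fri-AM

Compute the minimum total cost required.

6

This is an integer covering problem.
Choose Uma and Lior: together they cover Fri-AM, Wed-PM, Thu-AM, Mon-PM — every shift.
Total cost: 3 + 3 = 6.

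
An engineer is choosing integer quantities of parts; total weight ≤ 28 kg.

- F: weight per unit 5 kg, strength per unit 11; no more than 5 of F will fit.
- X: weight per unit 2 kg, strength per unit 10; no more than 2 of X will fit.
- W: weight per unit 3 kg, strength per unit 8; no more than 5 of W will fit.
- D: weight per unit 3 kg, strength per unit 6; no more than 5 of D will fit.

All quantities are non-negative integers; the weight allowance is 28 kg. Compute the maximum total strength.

78

2×X, 5×W, and 3×D: weight 28 ≤ 28, strength 2·10 + 5·8 + 3·6 = 78.
1×F, 2×X, 5×W, and 1×D: weight 27 ≤ 28, strength 1·11 + 2·10 + 5·8 + 1·6 = 77.
Best is 78.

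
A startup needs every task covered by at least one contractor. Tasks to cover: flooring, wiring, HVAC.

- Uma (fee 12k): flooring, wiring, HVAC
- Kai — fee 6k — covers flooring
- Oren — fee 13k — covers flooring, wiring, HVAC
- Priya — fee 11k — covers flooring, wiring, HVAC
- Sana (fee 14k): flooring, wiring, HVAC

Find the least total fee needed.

Priya alone covers flooring, wiring, HVAC — every task.
Total fee: 11.

11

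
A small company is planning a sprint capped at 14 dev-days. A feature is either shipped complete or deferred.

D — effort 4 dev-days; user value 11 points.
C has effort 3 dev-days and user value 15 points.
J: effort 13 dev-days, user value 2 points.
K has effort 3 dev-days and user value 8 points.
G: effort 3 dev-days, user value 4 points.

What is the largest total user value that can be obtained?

D + C + K: effort 4 + 3 + 3 = 10 ≤ 14, user value 11 + 15 + 8 = 34.
D + C + K + G: effort 4 + 3 + 3 + 3 = 13 ≤ 14, user value 11 + 15 + 8 + 4 = 38.
D + C + G: effort 4 + 3 + 3 = 10 ≤ 14, user value 11 + 15 + 4 = 30.
Best is D, C, K, and G with total user value 38.

38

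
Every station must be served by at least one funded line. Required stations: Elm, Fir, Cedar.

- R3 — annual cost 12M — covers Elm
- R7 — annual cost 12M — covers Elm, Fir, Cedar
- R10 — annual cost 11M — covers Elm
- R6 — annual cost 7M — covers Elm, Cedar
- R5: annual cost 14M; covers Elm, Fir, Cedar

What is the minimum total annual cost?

This is a weighted set-cover instance.
The greedy cost-per-new-station heuristic would pick R6 and R7 for 19, but a cheaper cover exists.
R7 alone covers Elm, Fir, Cedar — every station.
Total annual cost: 12.
No cover costs less than 12.

12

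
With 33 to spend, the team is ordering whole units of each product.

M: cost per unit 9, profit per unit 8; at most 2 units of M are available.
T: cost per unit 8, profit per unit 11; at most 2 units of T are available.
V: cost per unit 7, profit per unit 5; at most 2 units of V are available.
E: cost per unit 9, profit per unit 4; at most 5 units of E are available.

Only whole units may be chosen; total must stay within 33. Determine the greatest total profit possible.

35

2×T and 2×V: cost 30 ≤ 33, profit 2·11 + 2·5 = 32.
1×M, 2×T, and 1×V: cost 32 ≤ 33, profit 1·8 + 2·11 + 1·5 = 35.
Best is 35.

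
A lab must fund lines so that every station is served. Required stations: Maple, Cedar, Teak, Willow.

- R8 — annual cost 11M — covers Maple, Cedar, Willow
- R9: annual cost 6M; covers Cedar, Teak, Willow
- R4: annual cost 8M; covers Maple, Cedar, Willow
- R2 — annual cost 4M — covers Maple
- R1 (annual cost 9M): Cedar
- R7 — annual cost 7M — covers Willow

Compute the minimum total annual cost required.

Choose R9 and R2: together they cover Maple, Cedar, Teak, Willow — every station.
Total annual cost: 6 + 4 = 10.
No cover costs less than 10.

10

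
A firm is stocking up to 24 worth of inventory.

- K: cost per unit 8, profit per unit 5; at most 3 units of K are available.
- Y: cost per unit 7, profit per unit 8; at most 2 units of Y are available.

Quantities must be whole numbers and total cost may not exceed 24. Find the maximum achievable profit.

21

Take 1×K and 2×Y: cost 22 ≤ 24, profit 1·5 + 2·8 = 21.
Y has the best ratio (8/7) and is taken to its limit of 2; remaining capacity is filled optimally with the others.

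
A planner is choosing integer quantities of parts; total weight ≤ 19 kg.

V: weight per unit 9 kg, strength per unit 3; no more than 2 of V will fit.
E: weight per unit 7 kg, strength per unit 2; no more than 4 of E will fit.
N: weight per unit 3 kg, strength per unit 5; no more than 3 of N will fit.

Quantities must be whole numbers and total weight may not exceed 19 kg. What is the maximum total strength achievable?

N has the best ratio (5/3); taking only N gives at most 3×5 = 15 (stopped by the supply cap of 3).
Mixing does better — 1×V and 3×N: weight 18 ≤ 19, strength 1·3 + 3·5 = 18.

18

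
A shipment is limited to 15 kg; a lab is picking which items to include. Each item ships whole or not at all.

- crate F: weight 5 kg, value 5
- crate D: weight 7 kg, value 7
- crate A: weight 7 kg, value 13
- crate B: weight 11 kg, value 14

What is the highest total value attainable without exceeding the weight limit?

This is a 0-1 knapsack instance.
crate D + crate A: weight 7 + 7 = 14 ≤ 15, value 7 + 13 = 20.
crate F + crate A: weight 5 + 7 = 12 ≤ 15, value 5 + 13 = 18.
Best is crate D and crate A with total value 20.

20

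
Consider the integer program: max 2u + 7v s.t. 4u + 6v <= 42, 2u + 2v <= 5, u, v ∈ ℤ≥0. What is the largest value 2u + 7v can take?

14

The continuous relaxation peaks at (0, 2.5) with value 17.50; rounding to a feasible lattice point costs some objective.
(u,v)=(0,2): 4·0+6·2=12≤42, 2·0+2·2=4≤5, objective 14.
(u,v)=(1,1): 4·1+6·1=10≤42, 2·1+2·1=4≤5, objective 9.
The best lattice point is (0,2), giving 14.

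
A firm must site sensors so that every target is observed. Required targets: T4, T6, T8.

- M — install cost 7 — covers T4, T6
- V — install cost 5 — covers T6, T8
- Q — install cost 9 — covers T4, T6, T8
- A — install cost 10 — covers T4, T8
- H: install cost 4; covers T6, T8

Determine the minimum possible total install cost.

Q alone covers T4, T6, T8 — every target.
Total install cost: 9.

9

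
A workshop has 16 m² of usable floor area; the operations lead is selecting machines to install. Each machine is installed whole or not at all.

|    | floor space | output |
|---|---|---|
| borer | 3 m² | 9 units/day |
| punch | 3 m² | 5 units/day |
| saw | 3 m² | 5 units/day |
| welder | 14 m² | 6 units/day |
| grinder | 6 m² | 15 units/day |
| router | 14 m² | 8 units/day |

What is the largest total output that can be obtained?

34

Take borer, punch, saw, and grinder: floor space 3 + 3 + 3 + 6 = 15 ≤ 16, output 9 + 5 + 5 + 15 = 34.
No other feasible combination does better.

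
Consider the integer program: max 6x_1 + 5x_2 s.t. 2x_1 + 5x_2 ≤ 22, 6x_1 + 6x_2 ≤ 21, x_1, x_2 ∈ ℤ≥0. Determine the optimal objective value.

18

(x_1,x_2)=(3,0): 2·3+5·0=6≤22, 6·3+6·0=18≤21, objective 18.
(x_1,x_2)=(2,1): 2·2+5·1=9≤22, 6·2+6·1=18≤21, objective 17.
The best lattice point is (3,0), giving 18.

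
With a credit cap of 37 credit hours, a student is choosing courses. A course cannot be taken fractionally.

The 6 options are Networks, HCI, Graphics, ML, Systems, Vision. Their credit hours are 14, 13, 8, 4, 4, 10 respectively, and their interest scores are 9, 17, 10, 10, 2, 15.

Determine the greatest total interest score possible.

52

Allowing fractional choices, the relaxed optimum would be about 53.3, but courses are indivisible.
HCI + Graphics + ML + Vision: credit hours 13 + 8 + 4 + 10 = 35 ≤ 37, interest score 17 + 10 + 10 + 15 = 52.
HCI + ML + Systems + Vision: credit hours 13 + 4 + 4 + 10 = 31 ≤ 37, interest score 17 + 10 + 2 + 15 = 44.
Best is HCI, Graphics, ML, and Vision with total interest score 52.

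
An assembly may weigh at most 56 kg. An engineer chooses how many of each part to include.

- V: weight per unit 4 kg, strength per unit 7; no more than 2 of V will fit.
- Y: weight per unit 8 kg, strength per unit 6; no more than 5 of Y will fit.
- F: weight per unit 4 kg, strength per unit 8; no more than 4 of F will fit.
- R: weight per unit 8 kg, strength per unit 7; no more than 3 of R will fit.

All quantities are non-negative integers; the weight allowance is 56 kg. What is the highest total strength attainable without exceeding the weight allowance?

This is a bounded integer knapsack.
Take 2×V, 1×Y, 4×F, and 3×R: weight 56 ≤ 56, strength 2·7 + 1·6 + 4·8 + 3·7 = 73.
F has the best ratio (8/4) and is taken to its limit of 4; remaining capacity is filled optimally with the others.

73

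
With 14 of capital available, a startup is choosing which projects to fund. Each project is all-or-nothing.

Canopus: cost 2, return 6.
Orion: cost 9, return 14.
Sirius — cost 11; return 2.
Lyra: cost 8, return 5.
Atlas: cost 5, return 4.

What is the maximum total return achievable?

Take Canopus and Orion: cost 2 + 9 = 11 ≤ 14, return 6 + 14 = 20.
No other feasible combination does better.

20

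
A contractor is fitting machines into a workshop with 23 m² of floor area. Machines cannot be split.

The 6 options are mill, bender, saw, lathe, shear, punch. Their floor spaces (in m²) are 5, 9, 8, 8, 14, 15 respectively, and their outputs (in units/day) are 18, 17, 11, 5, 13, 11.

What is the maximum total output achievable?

46

Take mill, bender, and saw: floor space 5 + 9 + 8 = 22 ≤ 23, output 18 + 17 + 11 = 46.
No other feasible combination does better.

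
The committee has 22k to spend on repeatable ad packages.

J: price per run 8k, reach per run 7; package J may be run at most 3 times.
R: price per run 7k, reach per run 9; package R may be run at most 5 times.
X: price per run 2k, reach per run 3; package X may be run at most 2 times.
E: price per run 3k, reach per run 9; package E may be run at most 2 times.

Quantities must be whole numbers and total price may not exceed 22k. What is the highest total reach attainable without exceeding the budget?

Take 2×R, 1×X, and 2×E: price 22 ≤ 22, reach 2·9 + 1·3 + 2·9 = 39.
E has the best ratio (9/3) and is taken to its limit of 2; remaining capacity is filled optimally with the others.

39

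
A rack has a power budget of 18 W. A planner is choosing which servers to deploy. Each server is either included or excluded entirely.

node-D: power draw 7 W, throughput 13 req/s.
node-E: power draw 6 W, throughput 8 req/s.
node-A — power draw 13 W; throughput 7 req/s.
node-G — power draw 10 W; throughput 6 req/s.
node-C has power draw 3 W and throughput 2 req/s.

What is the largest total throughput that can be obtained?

node-D + node-E + node-C: power draw 7 + 6 + 3 = 16 ≤ 18, throughput 13 + 8 + 2 = 23.
node-D + node-E: power draw 7 + 6 = 13 ≤ 18, throughput 13 + 8 = 21.
Best is node-D, node-E, and node-C with total throughput 23.

23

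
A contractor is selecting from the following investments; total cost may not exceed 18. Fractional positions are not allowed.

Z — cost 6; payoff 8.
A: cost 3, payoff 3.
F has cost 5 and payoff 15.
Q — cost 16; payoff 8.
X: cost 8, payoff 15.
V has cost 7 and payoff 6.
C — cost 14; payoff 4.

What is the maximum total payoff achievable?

Treat it as a binary knapsack problem.
F + X: cost 5 + 8 = 13 ≤ 18, payoff 15 + 15 = 30.
A + F + X: cost 3 + 5 + 8 = 16 ≤ 18, payoff 3 + 15 + 15 = 33.
Best is A, F, and X with total payoff 33.

33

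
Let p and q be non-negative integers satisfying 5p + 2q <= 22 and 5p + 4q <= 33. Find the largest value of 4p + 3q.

(p,q)=(1,7): 5·1+2·7=19≤22, 5·1+4·7=33≤33, objective 25.
(p,q)=(0,8): 5·0+2·8=16≤22, 5·0+4·8=32≤33, objective 24.
No feasible integer point exceeds 25.

25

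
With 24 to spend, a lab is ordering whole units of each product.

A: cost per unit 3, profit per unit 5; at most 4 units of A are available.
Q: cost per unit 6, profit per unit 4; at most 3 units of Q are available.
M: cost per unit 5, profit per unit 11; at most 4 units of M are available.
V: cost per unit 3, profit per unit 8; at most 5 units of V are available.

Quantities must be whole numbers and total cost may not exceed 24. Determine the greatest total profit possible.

1×A, 1×M, and 5×V: cost 23 ≤ 24, profit 1·5 + 1·11 + 5·8 = 56.
3×M and 3×V: cost 24 ≤ 24, profit 3·11 + 3·8 = 57.
Best is 57.

57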